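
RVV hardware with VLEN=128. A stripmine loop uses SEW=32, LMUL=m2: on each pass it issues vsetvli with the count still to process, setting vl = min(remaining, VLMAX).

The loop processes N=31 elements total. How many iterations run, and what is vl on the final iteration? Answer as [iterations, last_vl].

[iterations, last_vl] = [4, 7]

VLMAX = VLEN×LMUL/SEW = 128×2/32 = 8
31 elements at 8/iter → 4 passes, remainder 7 on the last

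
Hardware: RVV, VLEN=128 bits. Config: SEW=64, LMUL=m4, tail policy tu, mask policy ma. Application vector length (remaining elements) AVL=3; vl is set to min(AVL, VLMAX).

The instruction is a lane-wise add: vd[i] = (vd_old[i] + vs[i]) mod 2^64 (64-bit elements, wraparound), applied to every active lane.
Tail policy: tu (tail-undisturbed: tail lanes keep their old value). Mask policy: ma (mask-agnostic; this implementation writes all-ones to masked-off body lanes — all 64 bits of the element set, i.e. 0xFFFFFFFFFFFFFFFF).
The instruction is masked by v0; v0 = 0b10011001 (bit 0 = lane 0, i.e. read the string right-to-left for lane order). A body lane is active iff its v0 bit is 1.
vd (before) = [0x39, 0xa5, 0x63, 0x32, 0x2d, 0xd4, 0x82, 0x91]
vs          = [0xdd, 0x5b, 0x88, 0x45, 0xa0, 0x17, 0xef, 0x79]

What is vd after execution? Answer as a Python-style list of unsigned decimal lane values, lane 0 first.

vd = [278, 18446744073709551615, 18446744073709551615, 50, 45, 212, 130, 145]

lanes per group: 128·4/64 = 8
vl = min(AVL, VLMAX) = min(3, 8) = 3
lane  0: add(0x39,0xdd) ⇒ 0x116
lane  1: mask-off/ones ⇒ 0xffffffffffffffff
lane  2: mask-off/ones ⇒ 0xffffffffffffffff
lane  3: tail/keep ⇒ 0x32
lane  4: tail/keep ⇒ 0x2d
lane  5: tail/keep ⇒ 0xd4
lane  6: tail/keep ⇒ 0x82
lane  7: tail/keep ⇒ 0x91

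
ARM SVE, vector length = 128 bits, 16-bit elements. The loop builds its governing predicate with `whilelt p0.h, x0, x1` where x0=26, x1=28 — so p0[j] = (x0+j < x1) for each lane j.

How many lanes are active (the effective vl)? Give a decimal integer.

vl = 2

register lanes = 128/16 = 8
p0[j] = (26+j < 28); true for j=0..1 → 2 lanes set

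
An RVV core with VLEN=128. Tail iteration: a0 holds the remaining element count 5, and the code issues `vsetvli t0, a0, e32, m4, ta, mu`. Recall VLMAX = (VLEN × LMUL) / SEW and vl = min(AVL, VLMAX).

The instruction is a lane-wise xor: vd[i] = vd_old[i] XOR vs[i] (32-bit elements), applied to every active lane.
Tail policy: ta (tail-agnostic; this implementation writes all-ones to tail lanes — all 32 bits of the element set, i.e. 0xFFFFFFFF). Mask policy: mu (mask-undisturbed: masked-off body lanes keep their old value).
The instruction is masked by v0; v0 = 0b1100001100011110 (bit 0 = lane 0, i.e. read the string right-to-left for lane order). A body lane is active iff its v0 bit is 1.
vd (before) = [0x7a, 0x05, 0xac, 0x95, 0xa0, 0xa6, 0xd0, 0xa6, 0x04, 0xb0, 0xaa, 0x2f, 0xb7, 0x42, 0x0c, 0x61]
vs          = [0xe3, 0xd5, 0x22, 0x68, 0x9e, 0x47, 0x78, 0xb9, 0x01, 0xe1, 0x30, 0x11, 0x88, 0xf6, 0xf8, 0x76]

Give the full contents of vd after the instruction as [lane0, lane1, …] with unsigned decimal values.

vd = [122, 208, 142, 253, 62, 4294967295, 4294967295, 4294967295, 4294967295, 4294967295, 4294967295, 4294967295, 4294967295, 4294967295, 4294967295, 4294967295]

VLMAX = (128 × 4) / 32 = 16 lanes
vl ← min(5, 16) = 5
[0] mask-off/keep = 0x7a
[1] xor(0x05,0xd5) = 0xd0
[2] xor(0xac,0x22) = 0x8e
[3] xor(0x95,0x68) = 0xfd
[4] xor(0xa0,0x9e) = 0x3e
[5] tail/ones = 0xffffffff
[6] tail/ones = 0xffffffff
[7] tail/ones = 0xffffffff
[8] tail/ones = 0xffffffff
[9] tail/ones = 0xffffffff
[10] tail/ones = 0xffffffff
[11] tail/ones = 0xffffffff
[12] tail/ones = 0xffffffff
[13] tail/ones = 0xffffffff
[14] tail/ones = 0xffffffff
[15] tail/ones = 0xffffffff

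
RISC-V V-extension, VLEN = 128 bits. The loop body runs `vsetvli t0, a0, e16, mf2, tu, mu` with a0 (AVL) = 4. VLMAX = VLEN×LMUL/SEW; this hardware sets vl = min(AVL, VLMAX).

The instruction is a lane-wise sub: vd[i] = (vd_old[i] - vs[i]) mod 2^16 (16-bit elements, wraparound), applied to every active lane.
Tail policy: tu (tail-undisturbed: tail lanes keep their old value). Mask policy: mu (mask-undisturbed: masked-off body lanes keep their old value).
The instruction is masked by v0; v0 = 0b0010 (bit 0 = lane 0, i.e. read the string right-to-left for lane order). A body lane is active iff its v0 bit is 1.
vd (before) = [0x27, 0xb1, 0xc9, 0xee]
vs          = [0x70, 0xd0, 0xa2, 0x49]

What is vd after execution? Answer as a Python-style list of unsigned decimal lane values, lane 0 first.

vd = [39, 65505, 201, 238]

lanes per group: 128·1/2/16 = 4
vl ← min(4, 4) = 4
vd[0] mask-off/keep -> 0x27
vd[1] sub(0xb1,0xd0) -> 0xffe1
vd[2] mask-off/keep -> 0xc9
vd[3] mask-off/keep -> 0xee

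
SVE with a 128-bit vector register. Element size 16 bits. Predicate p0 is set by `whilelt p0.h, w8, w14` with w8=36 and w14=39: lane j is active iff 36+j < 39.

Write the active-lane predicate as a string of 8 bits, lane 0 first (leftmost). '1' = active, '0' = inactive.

register lanes = 128/16 = 8
active while 36+j < 39, i.e. j ∈ [0,3) capped at 8 ⇒ 3
bits (lane 0 leftmost): 11100000

predicate = 11100000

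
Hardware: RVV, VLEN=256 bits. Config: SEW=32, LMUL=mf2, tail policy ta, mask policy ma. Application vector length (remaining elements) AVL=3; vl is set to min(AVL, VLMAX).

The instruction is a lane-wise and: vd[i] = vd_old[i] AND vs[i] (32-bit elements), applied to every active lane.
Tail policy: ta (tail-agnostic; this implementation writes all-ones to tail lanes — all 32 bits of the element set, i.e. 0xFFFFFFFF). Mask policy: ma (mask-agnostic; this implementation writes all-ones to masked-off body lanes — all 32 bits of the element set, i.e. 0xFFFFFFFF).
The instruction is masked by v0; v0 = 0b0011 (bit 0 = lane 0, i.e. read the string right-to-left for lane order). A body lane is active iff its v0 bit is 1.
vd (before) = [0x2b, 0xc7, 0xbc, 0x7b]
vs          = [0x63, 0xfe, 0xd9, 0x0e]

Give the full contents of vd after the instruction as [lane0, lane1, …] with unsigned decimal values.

VLMAX = VLEN×LMUL/SEW = 256×1/2/32 = 4
vl = min(AVL, VLMAX) = min(3, 4) = 3
[0] and(0x2b,0x63) = 0x23
[1] and(0xc7,0xfe) = 0xc6
[2] mask-off/ones = 0xffffffff
[3] tail/ones = 0xffffffff

vd = [35, 198, 4294967295, 4294967295]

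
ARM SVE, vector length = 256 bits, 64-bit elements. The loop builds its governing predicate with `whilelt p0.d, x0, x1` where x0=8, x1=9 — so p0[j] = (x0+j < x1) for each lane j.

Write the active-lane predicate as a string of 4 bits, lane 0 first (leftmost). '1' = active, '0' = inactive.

256-bit reg / 64-bit elem → 4 lanes
p0[j] = (8+j < 9); true for j=0..0 → 1 lanes set
bits (lane 0 leftmost): 1000

predicate = 1000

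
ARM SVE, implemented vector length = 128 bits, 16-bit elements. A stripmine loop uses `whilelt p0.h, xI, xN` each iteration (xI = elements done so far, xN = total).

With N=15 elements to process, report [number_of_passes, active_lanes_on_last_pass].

128-bit reg / 16-bit elem → 8 lanes
iterations = ceil(15/8) = 2; final-pass vl = 7

[iterations, last_vl] = [2, 7]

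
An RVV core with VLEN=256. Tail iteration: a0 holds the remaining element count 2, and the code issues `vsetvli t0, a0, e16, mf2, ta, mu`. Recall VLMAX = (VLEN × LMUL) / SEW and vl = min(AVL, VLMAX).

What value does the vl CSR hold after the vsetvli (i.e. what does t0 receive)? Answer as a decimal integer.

vl = 2

VLMAX = VLEN×LMUL/SEW = 256×1/2/16 = 8
vl ← min(2, 8) = 2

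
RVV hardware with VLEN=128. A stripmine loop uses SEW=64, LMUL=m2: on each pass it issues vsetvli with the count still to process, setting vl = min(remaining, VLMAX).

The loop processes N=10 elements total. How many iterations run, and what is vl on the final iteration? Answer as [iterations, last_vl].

VLMAX = VLEN×LMUL/SEW = 128×2/64 = 4
N=10: ⌈10/4⌉ = 3 iters; last vl = 10 − 2×4 = 2

[iterations, last_vl] = [3, 2]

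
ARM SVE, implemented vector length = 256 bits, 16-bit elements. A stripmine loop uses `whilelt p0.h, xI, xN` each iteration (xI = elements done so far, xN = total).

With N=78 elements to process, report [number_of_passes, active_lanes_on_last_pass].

[iterations, last_vl] = [5, 14]

256-bit reg / 16-bit elem → 16 lanes
N=78: ⌈78/16⌉ = 5 iters; last vl = 78 − 4×16 = 14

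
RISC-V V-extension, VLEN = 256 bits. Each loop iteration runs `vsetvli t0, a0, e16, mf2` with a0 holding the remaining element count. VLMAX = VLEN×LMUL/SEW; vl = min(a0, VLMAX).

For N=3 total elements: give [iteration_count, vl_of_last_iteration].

lanes per group: 256·1/2/16 = 8
N=3: ⌈3/8⌉ = 1 iters; last vl = 3 − 0×8 = 3

[iterations, last_vl] = [1, 3]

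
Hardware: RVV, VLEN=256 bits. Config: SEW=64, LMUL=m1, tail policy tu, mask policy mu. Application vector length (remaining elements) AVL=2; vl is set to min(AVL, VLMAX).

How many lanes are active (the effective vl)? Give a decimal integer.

lanes per group: 256·1/64 = 4
vl ← min(2, 4) = 2

vl = 2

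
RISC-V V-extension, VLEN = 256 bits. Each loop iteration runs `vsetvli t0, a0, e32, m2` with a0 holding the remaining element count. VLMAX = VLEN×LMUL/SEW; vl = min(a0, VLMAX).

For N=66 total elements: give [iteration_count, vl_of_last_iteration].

lanes per group: 256·2/32 = 16
N=66: ⌈66/16⌉ = 5 iters; last vl = 66 − 4×16 = 2

[iterations, last_vl] = [5, 2]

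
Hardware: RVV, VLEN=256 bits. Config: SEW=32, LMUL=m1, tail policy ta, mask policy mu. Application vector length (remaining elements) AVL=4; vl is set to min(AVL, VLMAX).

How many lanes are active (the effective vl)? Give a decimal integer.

vl = 4

VLMAX = VLEN×LMUL/SEW = 256×1/32 = 8
vl = min(AVL, VLMAX) = min(4, 8) = 4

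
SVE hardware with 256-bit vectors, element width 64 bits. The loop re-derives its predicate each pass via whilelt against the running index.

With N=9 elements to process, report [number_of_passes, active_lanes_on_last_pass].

lane count: 256 div 64 = 4
iterations = ceil(9/4) = 3; final-pass vl = 1

[iterations, last_vl] = [3, 1]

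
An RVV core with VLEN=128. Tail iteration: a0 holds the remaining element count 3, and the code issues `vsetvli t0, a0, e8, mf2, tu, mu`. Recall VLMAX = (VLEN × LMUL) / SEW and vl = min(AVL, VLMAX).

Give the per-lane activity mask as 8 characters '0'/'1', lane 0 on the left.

predicate = 11100000

VLMAX = VLEN×LMUL/SEW = 128×1/2/8 = 8
vl ← min(3, 8) = 3
bits (lane 0 leftmost): 11100000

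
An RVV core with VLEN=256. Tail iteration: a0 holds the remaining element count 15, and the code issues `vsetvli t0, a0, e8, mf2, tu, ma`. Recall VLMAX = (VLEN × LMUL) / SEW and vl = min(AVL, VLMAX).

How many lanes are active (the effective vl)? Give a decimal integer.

vl = 15

lanes per group: 256·1/2/8 = 16
AVL=15 ≤ VLMAX=16, so vl = 15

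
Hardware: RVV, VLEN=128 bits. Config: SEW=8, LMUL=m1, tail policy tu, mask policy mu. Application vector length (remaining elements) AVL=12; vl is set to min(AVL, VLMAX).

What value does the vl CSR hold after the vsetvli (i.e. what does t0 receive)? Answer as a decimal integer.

vl = 12

VLMAX = VLEN×LMUL/SEW = 128×1/8 = 16
vl ← min(12, 16) = 12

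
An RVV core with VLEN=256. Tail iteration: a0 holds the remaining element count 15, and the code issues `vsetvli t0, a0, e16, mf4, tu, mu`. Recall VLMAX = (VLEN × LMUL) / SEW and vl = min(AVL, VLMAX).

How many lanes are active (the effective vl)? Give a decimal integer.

vl = 4

VLMAX = VLEN×LMUL/SEW = 256×1/4/16 = 4
vl ← min(15, 4) = 4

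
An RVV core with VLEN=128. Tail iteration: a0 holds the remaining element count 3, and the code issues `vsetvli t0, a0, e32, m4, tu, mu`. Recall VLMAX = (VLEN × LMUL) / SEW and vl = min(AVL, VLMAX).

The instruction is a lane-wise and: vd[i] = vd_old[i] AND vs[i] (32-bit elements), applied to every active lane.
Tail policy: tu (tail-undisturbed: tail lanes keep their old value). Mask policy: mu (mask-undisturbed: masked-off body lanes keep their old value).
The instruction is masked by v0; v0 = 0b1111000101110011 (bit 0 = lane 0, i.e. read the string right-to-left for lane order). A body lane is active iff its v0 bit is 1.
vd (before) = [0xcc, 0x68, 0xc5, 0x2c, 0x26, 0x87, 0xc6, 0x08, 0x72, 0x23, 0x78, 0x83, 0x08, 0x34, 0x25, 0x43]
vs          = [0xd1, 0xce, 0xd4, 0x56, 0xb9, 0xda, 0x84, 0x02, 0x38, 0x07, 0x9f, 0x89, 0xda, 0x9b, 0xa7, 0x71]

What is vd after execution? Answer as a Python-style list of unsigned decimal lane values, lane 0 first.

lanes per group: 128·4/32 = 16
vl = min(AVL, VLMAX) = min(3, 16) = 3
lane  0: and(0xcc,0xd1) ⇒ 0xc0
lane  1: and(0x68,0xce) ⇒ 0x48
lane  2: mask-off/keep ⇒ 0xc5
lane  3: tail/keep ⇒ 0x2c
lane  4: tail/keep ⇒ 0x26
lane  5: tail/keep ⇒ 0x87
lane  6: tail/keep ⇒ 0xc6
lane  7: tail/keep ⇒ 0x08
lane  8: tail/keep ⇒ 0x72
lane  9: tail/keep ⇒ 0x23
lane 10: tail/keep ⇒ 0x78
lane 11: tail/keep ⇒ 0x83
lane 12: tail/keep ⇒ 0x08
lane 13: tail/keep ⇒ 0x34
lane 14: tail/keep ⇒ 0x25
lane 15: tail/keep ⇒ 0x43

vd = [192, 72, 197, 44, 38, 135, 198, 8, 114, 35, 120, 131, 8, 52, 37, 67]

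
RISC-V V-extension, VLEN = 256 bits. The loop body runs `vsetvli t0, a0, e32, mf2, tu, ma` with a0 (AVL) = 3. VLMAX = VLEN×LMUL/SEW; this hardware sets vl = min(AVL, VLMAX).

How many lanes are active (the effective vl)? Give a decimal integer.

vl = 3

VLMAX = (256 × 1/2) / 32 = 4 lanes
vl ← min(3, 4) = 3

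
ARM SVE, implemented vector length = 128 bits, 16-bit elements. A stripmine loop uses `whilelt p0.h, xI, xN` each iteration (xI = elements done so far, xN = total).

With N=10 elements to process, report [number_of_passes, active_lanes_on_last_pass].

[iterations, last_vl] = [2, 2]

register lanes = 128/16 = 8
N=10: ⌈10/8⌉ = 2 iters; last vl = 10 − 1×8 = 2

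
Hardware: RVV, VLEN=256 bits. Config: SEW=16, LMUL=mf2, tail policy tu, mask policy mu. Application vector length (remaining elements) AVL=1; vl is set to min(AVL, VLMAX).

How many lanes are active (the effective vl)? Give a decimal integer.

vl = 1

VLMAX = (256 × 1/2) / 16 = 8 lanes
vl ← min(1, 8) = 1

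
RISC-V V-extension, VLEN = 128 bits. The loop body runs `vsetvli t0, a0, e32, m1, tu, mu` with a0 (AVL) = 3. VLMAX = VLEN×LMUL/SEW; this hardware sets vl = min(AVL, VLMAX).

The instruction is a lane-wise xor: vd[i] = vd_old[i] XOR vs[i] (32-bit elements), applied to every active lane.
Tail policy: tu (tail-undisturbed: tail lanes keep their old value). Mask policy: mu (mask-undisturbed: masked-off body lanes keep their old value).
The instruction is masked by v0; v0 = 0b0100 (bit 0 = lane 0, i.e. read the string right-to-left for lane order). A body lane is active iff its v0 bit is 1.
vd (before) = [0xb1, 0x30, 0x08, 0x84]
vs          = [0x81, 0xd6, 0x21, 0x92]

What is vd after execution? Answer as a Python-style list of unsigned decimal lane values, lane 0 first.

vd = [177, 48, 41, 132]

VLMAX = (128 × 1) / 32 = 4 lanes
vl = min(AVL, VLMAX) = min(3, 4) = 3
lane  0: mask-off/keep ⇒ 0xb1
lane  1: mask-off/keep ⇒ 0x30
lane  2: xor(0x08,0x21) ⇒ 0x29
lane  3: tail/keep ⇒ 0x84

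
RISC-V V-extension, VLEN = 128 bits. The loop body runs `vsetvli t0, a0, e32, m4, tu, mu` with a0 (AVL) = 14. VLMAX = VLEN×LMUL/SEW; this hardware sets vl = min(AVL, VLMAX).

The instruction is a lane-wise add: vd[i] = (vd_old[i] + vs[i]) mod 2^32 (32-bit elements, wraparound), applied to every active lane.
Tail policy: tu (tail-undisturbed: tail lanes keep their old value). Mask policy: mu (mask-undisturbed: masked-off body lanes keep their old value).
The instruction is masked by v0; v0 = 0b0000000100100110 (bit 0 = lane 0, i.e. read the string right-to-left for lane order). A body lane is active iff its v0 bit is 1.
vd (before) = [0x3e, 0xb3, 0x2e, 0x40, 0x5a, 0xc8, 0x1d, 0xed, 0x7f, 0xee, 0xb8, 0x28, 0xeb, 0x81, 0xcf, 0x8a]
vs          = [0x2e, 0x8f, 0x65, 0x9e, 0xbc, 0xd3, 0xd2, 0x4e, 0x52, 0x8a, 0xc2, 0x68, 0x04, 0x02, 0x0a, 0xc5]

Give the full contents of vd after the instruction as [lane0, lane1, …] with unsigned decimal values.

vd = [62, 322, 147, 64, 90, 411, 29, 237, 209, 238, 184, 40, 235, 129, 207, 138]

lanes per group: 128·4/32 = 16
vl = min(AVL, VLMAX) = min(14, 16) = 14
[0] mask-off/keep = 0x3e
[1] add(0xb3,0x8f) = 0x142
[2] add(0x2e,0x65) = 0x93
[3] mask-off/keep = 0x40
[4] mask-off/keep = 0x5a
[5] add(0xc8,0xd3) = 0x19b
[6] mask-off/keep = 0x1d
[7] mask-off/keep = 0xed
[8] add(0x7f,0x52) = 0xd1
[9] mask-off/keep = 0xee
[10] mask-off/keep = 0xb8
[11] mask-off/keep = 0x28
[12] mask-off/keep = 0xeb
[13] mask-off/keep = 0x81
[14] tail/keep = 0xcf
[15] tail/keep = 0x8a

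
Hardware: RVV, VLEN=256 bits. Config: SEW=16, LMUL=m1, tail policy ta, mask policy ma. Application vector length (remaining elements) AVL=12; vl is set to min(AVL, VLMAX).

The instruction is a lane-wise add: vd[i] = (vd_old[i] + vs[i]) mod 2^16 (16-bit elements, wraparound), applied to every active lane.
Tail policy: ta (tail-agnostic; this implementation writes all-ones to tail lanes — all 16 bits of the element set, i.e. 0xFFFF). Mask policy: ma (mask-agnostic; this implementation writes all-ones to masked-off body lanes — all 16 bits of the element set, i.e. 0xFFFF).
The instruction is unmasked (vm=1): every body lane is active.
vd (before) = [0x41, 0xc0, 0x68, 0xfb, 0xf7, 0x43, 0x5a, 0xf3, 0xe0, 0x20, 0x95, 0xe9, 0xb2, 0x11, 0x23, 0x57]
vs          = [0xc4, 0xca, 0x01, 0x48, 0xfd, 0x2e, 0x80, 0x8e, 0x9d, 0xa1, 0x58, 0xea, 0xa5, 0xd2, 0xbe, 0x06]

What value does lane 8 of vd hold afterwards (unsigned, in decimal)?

VLMAX = VLEN×LMUL/SEW = 256×1/16 = 16
AVL=12 ≤ VLMAX=16, so vl = 12
[0] add(0x41,0xc4) = 0x105
[1] add(0xc0,0xca) = 0x18a
[2] add(0x68,0x01) = 0x69
[3] add(0xfb,0x48) = 0x143
[4] add(0xf7,0xfd) = 0x1f4
[5] add(0x43,0x2e) = 0x71
[6] add(0x5a,0x80) = 0xda
[7] add(0xf3,0x8e) = 0x181
[8] add(0xe0,0x9d) = 0x17d
[9] add(0x20,0xa1) = 0xc1
[10] add(0x95,0x58) = 0xed
[11] add(0xe9,0xea) = 0x1d3
[12] tail/ones = 0xffff
[13] tail/ones = 0xffff
[14] tail/ones = 0xffff
[15] tail/ones = 0xffff

vd[8] = 381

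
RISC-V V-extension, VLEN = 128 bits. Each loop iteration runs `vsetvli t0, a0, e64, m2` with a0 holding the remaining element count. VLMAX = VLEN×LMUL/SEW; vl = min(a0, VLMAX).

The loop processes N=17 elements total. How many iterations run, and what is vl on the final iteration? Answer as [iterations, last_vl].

VLMAX = VLEN×LMUL/SEW = 128×2/64 = 4
N=17: ⌈17/4⌉ = 5 iters; last vl = 17 − 4×4 = 1

[iterations, last_vl] = [5, 1]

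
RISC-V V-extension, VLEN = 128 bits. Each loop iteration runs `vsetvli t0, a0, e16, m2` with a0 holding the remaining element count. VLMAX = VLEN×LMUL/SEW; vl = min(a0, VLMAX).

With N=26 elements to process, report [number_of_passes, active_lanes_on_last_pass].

[iterations, last_vl] = [2, 10]

VLMAX = (128 × 2) / 16 = 16 lanes
iterations = ceil(26/16) = 2; final-pass vl = 10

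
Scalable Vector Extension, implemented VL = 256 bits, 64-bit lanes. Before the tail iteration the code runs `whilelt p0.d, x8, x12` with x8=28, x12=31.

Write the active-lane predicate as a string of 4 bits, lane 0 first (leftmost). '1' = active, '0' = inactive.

256-bit reg / 64-bit elem → 4 lanes
whilelt: lane j active iff 28+j < 31 → j < 3 → 3 active
bits (lane 0 leftmost): 1110

predicate = 1110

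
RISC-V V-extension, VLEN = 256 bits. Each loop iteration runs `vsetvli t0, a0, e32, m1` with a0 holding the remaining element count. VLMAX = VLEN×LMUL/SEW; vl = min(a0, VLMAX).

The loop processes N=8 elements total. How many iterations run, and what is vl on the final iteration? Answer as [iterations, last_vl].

[iterations, last_vl] = [1, 8]

VLMAX = (256 × 1) / 32 = 8 lanes
iterations = ceil(8/8) = 1; final-pass vl = 8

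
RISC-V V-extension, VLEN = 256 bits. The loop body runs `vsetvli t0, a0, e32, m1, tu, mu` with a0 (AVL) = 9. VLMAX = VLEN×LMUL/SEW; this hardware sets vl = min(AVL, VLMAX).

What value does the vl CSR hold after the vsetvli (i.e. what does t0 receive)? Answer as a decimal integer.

vl = 8

VLMAX = VLEN×LMUL/SEW = 256×1/32 = 8
vl ← min(9, 8) = 8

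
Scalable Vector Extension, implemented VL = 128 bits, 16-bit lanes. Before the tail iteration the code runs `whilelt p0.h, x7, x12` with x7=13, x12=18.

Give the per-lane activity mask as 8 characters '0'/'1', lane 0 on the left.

predicate = 11111000

register lanes = 128/16 = 8
p0[j] = (13+j < 18); true for j=0..4 → 5 lanes set
bits (lane 0 leftmost): 11111000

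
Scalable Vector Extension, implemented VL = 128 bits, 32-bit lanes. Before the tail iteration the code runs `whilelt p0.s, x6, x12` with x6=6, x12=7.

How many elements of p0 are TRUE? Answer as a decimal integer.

vl = 1

128-bit reg / 32-bit elem → 4 lanes
active while 6+j < 7, i.e. j ∈ [0,1) capped at 4 ⇒ 1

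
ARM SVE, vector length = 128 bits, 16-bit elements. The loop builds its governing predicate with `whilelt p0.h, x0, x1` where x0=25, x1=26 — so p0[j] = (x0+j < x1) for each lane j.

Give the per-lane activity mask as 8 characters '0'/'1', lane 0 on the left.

predicate = 10000000

128-bit reg / 16-bit elem → 8 lanes
whilelt: lane j active iff 25+j < 26 → j < 1 → 1 active
bits (lane 0 leftmost): 10000000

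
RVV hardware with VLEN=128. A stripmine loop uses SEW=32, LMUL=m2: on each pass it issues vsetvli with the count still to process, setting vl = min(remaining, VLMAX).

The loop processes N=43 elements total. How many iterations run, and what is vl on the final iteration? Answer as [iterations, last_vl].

[iterations, last_vl] = [6, 3]

VLMAX = VLEN×LMUL/SEW = 128×2/32 = 8
iterations = ceil(43/8) = 6; final-pass vl = 3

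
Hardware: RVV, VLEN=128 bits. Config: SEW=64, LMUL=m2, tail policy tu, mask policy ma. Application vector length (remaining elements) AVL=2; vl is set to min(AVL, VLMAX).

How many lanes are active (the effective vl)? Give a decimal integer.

lanes per group: 128·2/64 = 4
vl ← min(2, 4) = 2

vl = 2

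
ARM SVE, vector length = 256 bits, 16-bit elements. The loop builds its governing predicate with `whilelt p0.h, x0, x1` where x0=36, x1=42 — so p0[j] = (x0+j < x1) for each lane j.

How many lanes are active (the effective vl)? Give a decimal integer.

vl = 6

lane count: 256 div 16 = 16
p0[j] = (36+j < 42); true for j=0..5 → 6 lanes set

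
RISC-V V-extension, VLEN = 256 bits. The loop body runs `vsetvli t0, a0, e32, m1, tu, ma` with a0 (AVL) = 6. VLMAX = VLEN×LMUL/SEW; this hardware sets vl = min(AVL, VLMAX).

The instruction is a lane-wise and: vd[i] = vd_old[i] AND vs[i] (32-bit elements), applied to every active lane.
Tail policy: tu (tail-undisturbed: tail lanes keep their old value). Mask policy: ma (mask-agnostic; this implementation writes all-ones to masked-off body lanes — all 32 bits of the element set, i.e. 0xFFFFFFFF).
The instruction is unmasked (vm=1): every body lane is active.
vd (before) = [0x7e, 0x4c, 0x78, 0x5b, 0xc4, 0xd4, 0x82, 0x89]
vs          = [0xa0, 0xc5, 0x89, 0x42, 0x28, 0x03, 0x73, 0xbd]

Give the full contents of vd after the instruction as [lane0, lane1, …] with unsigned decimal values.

VLMAX = (256 × 1) / 32 = 8 lanes
vl = min(AVL, VLMAX) = min(6, 8) = 6
[0] and(0x7e,0xa0) = 0x20
[1] and(0x4c,0xc5) = 0x44
[2] and(0x78,0x89) = 0x08
[3] and(0x5b,0x42) = 0x42
[4] and(0xc4,0x28) = 0x00
[5] and(0xd4,0x03) = 0x00
[6] tail/keep = 0x82
[7] tail/keep = 0x89

vd = [32, 68, 8, 66, 0, 0, 130, 137]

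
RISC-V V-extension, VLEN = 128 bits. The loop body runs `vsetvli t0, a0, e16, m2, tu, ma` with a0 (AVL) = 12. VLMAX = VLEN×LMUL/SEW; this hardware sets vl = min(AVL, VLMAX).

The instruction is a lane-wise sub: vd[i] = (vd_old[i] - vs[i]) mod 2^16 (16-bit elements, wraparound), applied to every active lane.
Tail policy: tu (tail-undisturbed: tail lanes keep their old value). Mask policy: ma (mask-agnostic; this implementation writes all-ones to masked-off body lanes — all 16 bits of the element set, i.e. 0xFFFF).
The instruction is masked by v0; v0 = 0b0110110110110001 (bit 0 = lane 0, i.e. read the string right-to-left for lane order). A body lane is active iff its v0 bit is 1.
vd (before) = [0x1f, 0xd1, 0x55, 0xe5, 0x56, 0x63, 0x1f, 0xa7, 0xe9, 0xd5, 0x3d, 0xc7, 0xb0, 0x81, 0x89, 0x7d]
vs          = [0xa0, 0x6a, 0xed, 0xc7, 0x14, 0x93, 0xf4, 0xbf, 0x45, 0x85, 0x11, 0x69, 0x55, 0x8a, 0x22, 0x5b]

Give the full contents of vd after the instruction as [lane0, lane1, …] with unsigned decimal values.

vd = [65407, 65535, 65535, 65535, 66, 65488, 65535, 65512, 164, 65535, 44, 94, 176, 129, 137, 125]

lanes per group: 128·2/16 = 16
AVL=12 ≤ VLMAX=16, so vl = 12
  i=0: sub(0x1f,0xa0) → 65407
  i=1: mask-off/ones → 65535
  i=2: mask-off/ones → 65535
  i=3: mask-off/ones → 65535
  i=4: sub(0x56,0x14) → 66
  i=5: sub(0x63,0x93) → 65488
  i=6: mask-off/ones → 65535
  i=7: sub(0xa7,0xbf) → 65512
  i=8: sub(0xe9,0x45) → 164
  i=9: mask-off/ones → 65535
  i=10: sub(0x3d,0x11) → 44
  i=11: sub(0xc7,0x69) → 94
  i=12: tail/keep → 176
  i=13: tail/keep → 129
  i=14: tail/keep → 137
  i=15: tail/keep → 125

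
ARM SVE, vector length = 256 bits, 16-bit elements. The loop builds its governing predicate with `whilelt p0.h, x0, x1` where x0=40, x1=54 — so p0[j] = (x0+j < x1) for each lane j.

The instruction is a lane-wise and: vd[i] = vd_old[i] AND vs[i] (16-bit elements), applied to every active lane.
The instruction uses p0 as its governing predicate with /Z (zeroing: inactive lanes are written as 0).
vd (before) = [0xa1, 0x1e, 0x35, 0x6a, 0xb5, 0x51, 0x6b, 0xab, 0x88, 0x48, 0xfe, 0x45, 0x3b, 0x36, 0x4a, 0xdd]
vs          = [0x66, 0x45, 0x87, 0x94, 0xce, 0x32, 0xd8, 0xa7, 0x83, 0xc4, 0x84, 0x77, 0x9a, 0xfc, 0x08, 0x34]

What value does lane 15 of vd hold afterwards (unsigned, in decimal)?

vd[15] = 0

register lanes = 256/16 = 16
whilelt: lane j active iff 40+j < 54 → j < 14 → 14 active
lane  0: and(0xa1,0x66) ⇒ 0x20
lane  1: and(0x1e,0x45) ⇒ 0x04
lane  2: and(0x35,0x87) ⇒ 0x05
lane  3: and(0x6a,0x94) ⇒ 0x00
lane  4: and(0xb5,0xce) ⇒ 0x84
lane  5: and(0x51,0x32) ⇒ 0x10
lane  6: and(0x6b,0xd8) ⇒ 0x48
lane  7: and(0xab,0xa7) ⇒ 0xa3
lane  8: and(0x88,0x83) ⇒ 0x80
lane  9: and(0x48,0xc4) ⇒ 0x40
lane 10: and(0xfe,0x84) ⇒ 0x84
lane 11: and(0x45,0x77) ⇒ 0x45
lane 12: and(0x3b,0x9a) ⇒ 0x1a
lane 13: and(0x36,0xfc) ⇒ 0x34
lane 14: tail/zero ⇒ 0x00
lane 15: tail/zero ⇒ 0x00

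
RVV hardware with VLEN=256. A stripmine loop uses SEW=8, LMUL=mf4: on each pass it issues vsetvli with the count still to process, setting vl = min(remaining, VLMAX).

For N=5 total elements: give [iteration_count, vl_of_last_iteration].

lanes per group: 256·1/4/8 = 8
iterations = ceil(5/8) = 1; final-pass vl = 5

[iterations, last_vl] = [1, 5]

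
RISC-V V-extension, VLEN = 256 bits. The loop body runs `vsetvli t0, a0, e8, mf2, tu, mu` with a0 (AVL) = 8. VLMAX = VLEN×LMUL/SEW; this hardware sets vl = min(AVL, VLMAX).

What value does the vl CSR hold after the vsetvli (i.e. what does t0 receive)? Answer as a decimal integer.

vl = 8

VLMAX = VLEN×LMUL/SEW = 256×1/2/8 = 16
AVL=8 ≤ VLMAX=16, so vl = 8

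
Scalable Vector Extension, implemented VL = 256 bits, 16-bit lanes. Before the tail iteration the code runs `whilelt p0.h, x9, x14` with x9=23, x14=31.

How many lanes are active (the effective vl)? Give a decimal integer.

vl = 8

256-bit reg / 16-bit elem → 16 lanes
p0[j] = (23+j < 31); true for j=0..7 → 8 lanes set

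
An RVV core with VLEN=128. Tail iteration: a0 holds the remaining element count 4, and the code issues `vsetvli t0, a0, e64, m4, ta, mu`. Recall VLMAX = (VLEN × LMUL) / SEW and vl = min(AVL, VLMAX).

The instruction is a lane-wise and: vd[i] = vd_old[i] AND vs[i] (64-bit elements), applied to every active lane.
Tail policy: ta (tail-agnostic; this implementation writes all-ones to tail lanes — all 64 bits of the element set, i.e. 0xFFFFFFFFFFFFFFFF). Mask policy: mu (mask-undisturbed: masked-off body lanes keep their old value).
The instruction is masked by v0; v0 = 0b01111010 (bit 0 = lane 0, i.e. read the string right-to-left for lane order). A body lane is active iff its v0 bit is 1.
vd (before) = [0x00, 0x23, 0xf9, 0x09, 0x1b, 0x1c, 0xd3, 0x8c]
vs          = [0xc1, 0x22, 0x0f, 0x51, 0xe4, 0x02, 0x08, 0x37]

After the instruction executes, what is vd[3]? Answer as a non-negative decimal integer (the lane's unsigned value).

VLMAX = VLEN×LMUL/SEW = 128×4/64 = 8
vl = min(AVL, VLMAX) = min(4, 8) = 4
vd[0] mask-off/keep -> 0x00
vd[1] and(0x23,0x22) -> 0x22
vd[2] mask-off/keep -> 0xf9
vd[3] and(0x09,0x51) -> 0x01
vd[4] tail/ones -> 0xffffffffffffffff
vd[5] tail/ones -> 0xffffffffffffffff
vd[6] tail/ones -> 0xffffffffffffffff
vd[7] tail/ones -> 0xffffffffffffffff

vd[3] = 1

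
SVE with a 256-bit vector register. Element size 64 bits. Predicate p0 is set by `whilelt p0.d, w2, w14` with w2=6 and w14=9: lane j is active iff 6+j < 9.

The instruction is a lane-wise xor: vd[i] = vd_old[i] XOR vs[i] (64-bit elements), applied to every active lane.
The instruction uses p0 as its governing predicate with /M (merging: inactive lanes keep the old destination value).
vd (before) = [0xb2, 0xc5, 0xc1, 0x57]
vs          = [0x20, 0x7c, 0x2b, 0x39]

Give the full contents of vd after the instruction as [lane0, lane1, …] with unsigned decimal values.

register lanes = 256/64 = 4
p0[j] = (6+j < 9); true for j=0..2 → 3 lanes set
  i=0: xor(0xb2,0x20) → 146
  i=1: xor(0xc5,0x7c) → 185
  i=2: xor(0xc1,0x2b) → 234
  i=3: tail/keep → 87

vd = [146, 185, 234, 87]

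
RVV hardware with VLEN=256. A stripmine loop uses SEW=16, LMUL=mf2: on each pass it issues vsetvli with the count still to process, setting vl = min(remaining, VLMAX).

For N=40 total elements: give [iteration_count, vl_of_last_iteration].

VLMAX = (256 × 1/2) / 16 = 8 lanes
iterations = ceil(40/8) = 5; final-pass vl = 8

[iterations, last_vl] = [5, 8]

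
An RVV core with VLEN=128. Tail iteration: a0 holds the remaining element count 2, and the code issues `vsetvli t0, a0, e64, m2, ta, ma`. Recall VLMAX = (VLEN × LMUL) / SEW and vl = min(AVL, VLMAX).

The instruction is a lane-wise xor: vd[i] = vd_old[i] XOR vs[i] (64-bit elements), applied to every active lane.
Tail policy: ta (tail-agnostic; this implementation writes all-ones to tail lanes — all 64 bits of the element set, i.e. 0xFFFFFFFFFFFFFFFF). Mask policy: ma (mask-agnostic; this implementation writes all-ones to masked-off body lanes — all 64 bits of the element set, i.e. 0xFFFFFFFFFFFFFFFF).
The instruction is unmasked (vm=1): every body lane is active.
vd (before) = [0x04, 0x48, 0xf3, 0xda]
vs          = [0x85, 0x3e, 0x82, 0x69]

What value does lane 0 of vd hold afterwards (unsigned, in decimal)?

vd[0] = 129

VLMAX = VLEN×LMUL/SEW = 128×2/64 = 4
AVL=2 ≤ VLMAX=4, so vl = 2
[0] xor(0x04,0x85) = 0x81
[1] xor(0x48,0x3e) = 0x76
[2] tail/ones = 0xffffffffffffffff
[3] tail/ones = 0xffffffffffffffff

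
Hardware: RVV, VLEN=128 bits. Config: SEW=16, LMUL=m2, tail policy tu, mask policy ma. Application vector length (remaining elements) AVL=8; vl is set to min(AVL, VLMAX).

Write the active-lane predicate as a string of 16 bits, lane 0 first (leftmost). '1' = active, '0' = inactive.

VLMAX = VLEN×LMUL/SEW = 128×2/16 = 16
AVL=8 ≤ VLMAX=16, so vl = 8
bits (lane 0 leftmost): 1111111100000000

predicate = 1111111100000000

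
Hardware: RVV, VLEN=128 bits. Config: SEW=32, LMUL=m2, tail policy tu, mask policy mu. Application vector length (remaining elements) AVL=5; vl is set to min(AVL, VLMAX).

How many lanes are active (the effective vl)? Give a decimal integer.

VLMAX = VLEN×LMUL/SEW = 128×2/32 = 8
AVL=5 ≤ VLMAX=8, so vl = 5

vl = 5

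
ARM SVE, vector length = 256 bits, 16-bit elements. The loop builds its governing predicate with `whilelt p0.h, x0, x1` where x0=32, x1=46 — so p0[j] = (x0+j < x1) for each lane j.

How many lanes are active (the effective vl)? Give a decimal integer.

vl = 14

256-bit reg / 16-bit elem → 16 lanes
active while 32+j < 46, i.e. j ∈ [0,14) capped at 16 ⇒ 14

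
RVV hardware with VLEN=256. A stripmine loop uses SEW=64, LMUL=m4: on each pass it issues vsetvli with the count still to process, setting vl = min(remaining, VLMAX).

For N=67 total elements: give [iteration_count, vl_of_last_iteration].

VLMAX = (256 × 4) / 64 = 16 lanes
N=67: ⌈67/16⌉ = 5 iters; last vl = 67 − 4×16 = 3

[iterations, last_vl] = [5, 3]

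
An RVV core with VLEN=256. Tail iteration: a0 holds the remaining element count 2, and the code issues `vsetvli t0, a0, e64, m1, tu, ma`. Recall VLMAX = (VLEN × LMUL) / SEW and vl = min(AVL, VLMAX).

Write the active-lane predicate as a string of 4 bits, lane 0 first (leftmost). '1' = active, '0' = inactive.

lanes per group: 256·1/64 = 4
AVL=2 ≤ VLMAX=4, so vl = 2
bits (lane 0 leftmost): 1100

predicate = 1100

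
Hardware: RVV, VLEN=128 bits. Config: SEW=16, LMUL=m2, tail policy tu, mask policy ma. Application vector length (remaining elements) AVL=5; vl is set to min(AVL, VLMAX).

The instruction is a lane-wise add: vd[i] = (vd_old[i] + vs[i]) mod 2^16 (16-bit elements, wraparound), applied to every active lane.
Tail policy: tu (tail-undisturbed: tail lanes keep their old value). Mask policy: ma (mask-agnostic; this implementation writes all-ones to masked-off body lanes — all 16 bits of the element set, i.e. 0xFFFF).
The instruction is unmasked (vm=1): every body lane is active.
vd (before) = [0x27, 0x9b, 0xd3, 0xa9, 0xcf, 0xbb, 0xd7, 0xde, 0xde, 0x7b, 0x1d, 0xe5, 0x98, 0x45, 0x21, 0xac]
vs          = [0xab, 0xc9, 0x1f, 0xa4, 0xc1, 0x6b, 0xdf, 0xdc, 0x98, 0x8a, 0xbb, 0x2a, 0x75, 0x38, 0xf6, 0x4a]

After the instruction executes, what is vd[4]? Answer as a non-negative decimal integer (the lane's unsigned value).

VLMAX = (128 × 2) / 16 = 16 lanes
vl = min(AVL, VLMAX) = min(5, 16) = 5
[0] add(0x27,0xab) = 0xd2
[1] add(0x9b,0xc9) = 0x164
[2] add(0xd3,0x1f) = 0xf2
[3] add(0xa9,0xa4) = 0x14d
[4] add(0xcf,0xc1) = 0x190
[5] tail/keep = 0xbb
[6] tail/keep = 0xd7
[7] tail/keep = 0xde
[8] tail/keep = 0xde
[9] tail/keep = 0x7b
[10] tail/keep = 0x1d
[11] tail/keep = 0xe5
[12] tail/keep = 0x98
[13] tail/keep = 0x45
[14] tail/keep = 0x21
[15] tail/keep = 0xac

vd[4] = 400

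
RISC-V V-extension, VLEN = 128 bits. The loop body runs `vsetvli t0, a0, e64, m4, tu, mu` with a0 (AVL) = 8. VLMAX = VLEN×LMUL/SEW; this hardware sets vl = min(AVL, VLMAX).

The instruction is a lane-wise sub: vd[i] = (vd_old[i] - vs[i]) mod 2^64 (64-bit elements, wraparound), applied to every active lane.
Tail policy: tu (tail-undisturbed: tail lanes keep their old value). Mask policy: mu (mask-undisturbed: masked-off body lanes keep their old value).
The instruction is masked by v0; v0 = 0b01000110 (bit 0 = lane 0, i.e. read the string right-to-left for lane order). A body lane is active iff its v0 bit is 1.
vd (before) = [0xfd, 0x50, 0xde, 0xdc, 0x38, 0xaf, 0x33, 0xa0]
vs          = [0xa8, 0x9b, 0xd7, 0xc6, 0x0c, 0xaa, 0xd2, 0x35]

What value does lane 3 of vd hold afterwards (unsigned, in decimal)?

VLMAX = (128 × 4) / 64 = 8 lanes
vl = min(AVL, VLMAX) = min(8, 8) = 8
  i=0: mask-off/keep → 253
  i=1: sub(0x50,0x9b) → 18446744073709551541
  i=2: sub(0xde,0xd7) → 7
  i=3: mask-off/keep → 220
  i=4: mask-off/keep → 56
  i=5: mask-off/keep → 175
  i=6: sub(0x33,0xd2) → 18446744073709551457
  i=7: mask-off/keep → 160

vd[3] = 220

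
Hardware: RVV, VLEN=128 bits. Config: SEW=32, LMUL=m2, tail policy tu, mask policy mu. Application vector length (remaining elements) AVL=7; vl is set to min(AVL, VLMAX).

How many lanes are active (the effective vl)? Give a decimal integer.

VLMAX = (128 × 2) / 32 = 8 lanes
vl ← min(7, 8) = 7

vl = 7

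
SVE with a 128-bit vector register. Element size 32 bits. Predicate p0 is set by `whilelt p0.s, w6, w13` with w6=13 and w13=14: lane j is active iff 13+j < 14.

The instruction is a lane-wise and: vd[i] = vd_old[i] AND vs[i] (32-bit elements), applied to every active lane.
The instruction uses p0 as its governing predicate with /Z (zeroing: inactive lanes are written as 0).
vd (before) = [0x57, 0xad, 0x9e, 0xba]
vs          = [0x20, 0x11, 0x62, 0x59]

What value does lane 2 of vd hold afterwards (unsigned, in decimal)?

128-bit reg / 32-bit elem → 4 lanes
p0[j] = (13+j < 14); true for j=0..0 → 1 lanes set
lane  0: and(0x57,0x20) ⇒ 0x00
lane  1: tail/zero ⇒ 0x00
lane  2: tail/zero ⇒ 0x00
lane  3: tail/zero ⇒ 0x00

vd[2] = 0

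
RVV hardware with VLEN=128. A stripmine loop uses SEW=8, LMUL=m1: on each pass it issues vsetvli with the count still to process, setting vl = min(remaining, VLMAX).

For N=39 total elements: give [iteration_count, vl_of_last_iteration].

[iterations, last_vl] = [3, 7]

VLMAX = VLEN×LMUL/SEW = 128×1/8 = 16
iterations = ceil(39/16) = 3; final-pass vl = 7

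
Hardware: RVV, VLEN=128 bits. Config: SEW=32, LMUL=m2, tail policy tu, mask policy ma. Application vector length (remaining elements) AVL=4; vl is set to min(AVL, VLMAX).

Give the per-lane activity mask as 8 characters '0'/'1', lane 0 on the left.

predicate = 11110000

VLMAX = VLEN×LMUL/SEW = 128×2/32 = 8
AVL=4 ≤ VLMAX=8, so vl = 4
bits (lane 0 leftmost): 11110000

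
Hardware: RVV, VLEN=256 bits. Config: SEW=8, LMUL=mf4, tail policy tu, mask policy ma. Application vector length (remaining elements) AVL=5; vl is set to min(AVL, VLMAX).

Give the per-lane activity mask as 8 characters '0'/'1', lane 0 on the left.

predicate = 11111000

VLMAX = VLEN×LMUL/SEW = 256×1/4/8 = 8
vl = min(AVL, VLMAX) = min(5, 8) = 5
bits (lane 0 leftmost): 11111000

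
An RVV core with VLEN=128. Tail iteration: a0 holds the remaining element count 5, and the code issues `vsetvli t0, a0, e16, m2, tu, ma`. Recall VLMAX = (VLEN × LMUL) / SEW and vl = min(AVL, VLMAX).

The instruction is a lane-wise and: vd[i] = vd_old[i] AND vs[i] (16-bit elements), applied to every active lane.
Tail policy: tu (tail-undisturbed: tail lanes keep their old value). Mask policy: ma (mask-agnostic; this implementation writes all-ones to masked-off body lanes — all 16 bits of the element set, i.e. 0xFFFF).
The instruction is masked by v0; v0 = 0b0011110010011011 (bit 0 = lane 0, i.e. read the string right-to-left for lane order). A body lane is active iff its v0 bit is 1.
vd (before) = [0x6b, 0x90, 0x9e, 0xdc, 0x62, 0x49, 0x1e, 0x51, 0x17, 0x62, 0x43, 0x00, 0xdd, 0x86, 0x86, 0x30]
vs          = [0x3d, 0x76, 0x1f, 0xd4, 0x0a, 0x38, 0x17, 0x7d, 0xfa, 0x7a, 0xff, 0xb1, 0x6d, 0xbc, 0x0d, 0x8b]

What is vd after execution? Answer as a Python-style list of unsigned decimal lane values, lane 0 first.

vd = [41, 16, 65535, 212, 2, 73, 30, 81, 23, 98, 67, 0, 221, 134, 134, 48]

VLMAX = (128 × 2) / 16 = 16 lanes
AVL=5 ≤ VLMAX=16, so vl = 5
[0] and(0x6b,0x3d) = 0x29
[1] and(0x90,0x76) = 0x10
[2] mask-off/ones = 0xffff
[3] and(0xdc,0xd4) = 0xd4
[4] and(0x62,0x0a) = 0x02
[5] tail/keep = 0x49
[6] tail/keep = 0x1e
[7] tail/keep = 0x51
[8] tail/keep = 0x17
[9] tail/keep = 0x62
[10] tail/keep = 0x43
[11] tail/keep = 0x00
[12] tail/keep = 0xdd
[13] tail/keep = 0x86
[14] tail/keep = 0x86
[15] tail/keep = 0x30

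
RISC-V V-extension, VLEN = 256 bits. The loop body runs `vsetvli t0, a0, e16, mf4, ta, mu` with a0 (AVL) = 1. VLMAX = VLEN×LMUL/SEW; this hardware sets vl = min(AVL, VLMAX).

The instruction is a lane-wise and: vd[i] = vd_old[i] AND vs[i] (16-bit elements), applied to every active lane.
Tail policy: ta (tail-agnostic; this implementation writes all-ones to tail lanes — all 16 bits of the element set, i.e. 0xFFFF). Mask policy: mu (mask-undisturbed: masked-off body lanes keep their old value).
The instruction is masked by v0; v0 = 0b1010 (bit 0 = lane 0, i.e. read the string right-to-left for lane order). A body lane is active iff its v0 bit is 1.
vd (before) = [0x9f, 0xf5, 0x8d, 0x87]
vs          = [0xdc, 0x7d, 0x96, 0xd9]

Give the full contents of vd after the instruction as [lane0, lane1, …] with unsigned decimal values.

vd = [159, 65535, 65535, 65535]

VLMAX = VLEN×LMUL/SEW = 256×1/4/16 = 4
vl = min(AVL, VLMAX) = min(1, 4) = 1
  i=0: mask-off/keep → 159
  i=1: tail/ones → 65535
  i=2: tail/ones → 65535
  i=3: tail/ones → 65535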